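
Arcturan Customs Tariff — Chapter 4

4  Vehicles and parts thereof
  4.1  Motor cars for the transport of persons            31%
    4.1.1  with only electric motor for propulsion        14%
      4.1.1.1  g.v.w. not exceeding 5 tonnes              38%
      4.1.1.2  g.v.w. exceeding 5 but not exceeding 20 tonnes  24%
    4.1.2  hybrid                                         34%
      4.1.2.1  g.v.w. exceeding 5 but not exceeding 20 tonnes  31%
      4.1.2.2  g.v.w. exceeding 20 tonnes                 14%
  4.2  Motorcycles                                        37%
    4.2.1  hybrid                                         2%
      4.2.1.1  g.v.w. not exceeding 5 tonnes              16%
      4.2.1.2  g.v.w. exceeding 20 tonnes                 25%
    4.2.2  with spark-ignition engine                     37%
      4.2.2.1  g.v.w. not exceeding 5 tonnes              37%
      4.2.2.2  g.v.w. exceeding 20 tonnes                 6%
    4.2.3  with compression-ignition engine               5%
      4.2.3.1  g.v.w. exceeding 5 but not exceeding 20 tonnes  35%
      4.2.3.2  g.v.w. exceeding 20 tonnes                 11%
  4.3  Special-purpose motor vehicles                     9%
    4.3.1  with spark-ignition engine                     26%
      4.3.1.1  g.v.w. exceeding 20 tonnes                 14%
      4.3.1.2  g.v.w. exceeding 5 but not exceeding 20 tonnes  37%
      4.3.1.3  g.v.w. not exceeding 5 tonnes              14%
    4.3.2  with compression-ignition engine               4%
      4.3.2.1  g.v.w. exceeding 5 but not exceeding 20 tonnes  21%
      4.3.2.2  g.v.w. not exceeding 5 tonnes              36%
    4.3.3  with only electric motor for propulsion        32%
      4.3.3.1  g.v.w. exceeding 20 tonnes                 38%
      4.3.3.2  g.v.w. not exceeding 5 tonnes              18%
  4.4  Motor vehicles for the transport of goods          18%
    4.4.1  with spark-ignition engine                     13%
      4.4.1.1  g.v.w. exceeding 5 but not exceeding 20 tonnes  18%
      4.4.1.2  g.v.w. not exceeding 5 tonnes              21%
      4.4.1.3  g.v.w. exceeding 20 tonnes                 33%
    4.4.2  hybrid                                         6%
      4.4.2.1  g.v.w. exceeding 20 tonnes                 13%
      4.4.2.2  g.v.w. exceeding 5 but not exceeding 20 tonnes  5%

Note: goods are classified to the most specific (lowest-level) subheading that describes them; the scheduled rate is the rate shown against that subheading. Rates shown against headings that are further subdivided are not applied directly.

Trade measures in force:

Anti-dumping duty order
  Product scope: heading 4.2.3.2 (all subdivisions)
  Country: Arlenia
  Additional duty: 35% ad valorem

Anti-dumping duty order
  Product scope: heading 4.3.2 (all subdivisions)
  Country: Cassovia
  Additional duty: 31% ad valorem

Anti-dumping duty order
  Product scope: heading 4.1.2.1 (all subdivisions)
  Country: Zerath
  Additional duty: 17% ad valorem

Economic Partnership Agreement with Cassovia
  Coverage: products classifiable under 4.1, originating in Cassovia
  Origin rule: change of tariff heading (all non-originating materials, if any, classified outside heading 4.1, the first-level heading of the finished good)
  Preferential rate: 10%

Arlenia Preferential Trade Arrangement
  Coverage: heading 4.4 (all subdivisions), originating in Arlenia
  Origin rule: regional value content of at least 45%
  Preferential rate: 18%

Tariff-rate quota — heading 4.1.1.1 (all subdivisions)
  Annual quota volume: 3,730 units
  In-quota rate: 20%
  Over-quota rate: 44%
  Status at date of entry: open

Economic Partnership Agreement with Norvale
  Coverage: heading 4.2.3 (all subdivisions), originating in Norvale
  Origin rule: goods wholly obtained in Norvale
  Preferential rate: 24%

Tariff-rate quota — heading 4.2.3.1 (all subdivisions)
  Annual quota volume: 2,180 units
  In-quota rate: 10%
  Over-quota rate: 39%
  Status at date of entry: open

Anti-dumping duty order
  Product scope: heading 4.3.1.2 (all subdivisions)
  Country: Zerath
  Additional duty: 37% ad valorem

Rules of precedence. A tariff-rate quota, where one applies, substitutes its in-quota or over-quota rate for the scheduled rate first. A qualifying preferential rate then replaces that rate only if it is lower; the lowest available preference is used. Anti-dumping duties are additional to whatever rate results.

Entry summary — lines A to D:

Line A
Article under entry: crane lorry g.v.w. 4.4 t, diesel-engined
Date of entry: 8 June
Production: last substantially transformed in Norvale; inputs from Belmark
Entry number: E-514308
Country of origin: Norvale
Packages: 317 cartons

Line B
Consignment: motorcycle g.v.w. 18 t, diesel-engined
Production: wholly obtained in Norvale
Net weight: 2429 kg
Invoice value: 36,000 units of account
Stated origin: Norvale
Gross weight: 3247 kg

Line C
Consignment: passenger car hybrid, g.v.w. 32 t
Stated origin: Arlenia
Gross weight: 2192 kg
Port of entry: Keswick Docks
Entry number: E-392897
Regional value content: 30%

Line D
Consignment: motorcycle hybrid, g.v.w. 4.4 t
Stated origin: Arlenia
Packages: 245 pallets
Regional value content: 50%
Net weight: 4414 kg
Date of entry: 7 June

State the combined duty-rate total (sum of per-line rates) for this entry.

76%

Line A: crane lorry → 4.3; diesel-engined → 4.3.2; g.v.w. 4.4 t → 4.3.2.2. Scheduled 36%. Norvale agreement on 4.2.3: 4.3.2.2 not covered. → 36%.
Line B: motorcycle → 4.2; diesel-engined → 4.2.3; g.v.w. 18 t → 4.2.3.1. Scheduled 35%. quota on 4.2.3.1 open → in-quota 10%; Norvale agreement on 4.2.3: wholly obtained → 24% available; preference 24% not lower than 10% → no reduction. → 10%.
Line C: passenger car → 4.1; hybrid → 4.1.2; g.v.w. 32 t → 4.1.2.2. Scheduled 14%. Arlenia agreement on 4.4: 4.1.2.2 not covered. → 14%.
Line D: motorcycle → 4.2; hybrid → 4.2.1; g.v.w. 4.4 t → 4.2.1.1. Scheduled 16%. Arlenia agreement on 4.4: 4.2.1.1 not covered. → 16%.
Sum: 36% + 10% + 14% + 16% = 76%.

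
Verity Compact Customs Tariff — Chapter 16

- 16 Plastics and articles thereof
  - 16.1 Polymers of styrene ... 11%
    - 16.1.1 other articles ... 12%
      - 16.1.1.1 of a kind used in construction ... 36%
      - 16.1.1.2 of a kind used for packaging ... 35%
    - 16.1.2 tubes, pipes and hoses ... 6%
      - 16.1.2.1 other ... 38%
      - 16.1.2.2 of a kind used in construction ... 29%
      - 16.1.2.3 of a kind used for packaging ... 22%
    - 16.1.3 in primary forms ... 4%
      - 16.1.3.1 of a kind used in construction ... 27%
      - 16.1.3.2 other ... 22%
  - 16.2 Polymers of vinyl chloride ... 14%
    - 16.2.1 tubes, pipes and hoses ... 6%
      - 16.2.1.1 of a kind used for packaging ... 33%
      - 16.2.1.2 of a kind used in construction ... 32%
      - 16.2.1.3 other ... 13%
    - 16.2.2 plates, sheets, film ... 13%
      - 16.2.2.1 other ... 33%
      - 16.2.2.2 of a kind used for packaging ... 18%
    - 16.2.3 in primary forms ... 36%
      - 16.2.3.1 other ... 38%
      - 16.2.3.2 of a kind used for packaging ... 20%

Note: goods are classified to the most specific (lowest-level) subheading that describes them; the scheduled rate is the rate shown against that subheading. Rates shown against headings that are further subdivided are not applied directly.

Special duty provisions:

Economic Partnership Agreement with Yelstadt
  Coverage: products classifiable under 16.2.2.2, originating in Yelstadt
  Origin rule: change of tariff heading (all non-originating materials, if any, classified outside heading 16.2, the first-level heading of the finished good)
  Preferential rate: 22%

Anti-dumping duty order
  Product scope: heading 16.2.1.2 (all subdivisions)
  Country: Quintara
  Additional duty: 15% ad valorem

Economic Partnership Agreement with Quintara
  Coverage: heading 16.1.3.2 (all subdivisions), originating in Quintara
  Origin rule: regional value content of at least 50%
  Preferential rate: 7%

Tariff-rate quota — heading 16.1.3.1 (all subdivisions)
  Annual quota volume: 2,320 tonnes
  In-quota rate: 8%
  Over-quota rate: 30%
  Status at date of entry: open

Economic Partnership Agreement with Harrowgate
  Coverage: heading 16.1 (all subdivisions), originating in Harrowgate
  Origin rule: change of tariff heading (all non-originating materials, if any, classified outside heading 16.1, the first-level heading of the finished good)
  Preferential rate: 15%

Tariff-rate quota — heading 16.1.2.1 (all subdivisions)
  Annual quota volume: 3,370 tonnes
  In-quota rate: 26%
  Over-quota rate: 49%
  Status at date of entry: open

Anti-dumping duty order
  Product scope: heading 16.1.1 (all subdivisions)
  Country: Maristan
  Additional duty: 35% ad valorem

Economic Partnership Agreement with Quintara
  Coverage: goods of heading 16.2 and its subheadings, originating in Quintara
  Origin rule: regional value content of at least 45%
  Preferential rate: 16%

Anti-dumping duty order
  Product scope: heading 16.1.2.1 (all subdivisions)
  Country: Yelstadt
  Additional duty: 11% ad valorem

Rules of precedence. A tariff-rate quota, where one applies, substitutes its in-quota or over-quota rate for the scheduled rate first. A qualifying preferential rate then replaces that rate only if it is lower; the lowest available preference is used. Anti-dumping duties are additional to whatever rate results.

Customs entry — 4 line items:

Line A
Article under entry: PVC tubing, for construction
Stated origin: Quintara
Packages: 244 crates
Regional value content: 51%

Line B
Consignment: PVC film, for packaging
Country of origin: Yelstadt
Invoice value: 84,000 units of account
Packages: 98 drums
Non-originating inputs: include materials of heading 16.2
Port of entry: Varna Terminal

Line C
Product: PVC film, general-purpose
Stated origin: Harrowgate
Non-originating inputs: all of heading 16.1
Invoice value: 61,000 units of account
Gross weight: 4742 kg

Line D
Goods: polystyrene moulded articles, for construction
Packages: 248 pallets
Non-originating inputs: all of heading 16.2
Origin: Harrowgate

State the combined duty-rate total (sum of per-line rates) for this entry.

97%

Line A: PVC → 16.2; tubing → 16.2.1; for construction → 16.2.1.2. Scheduled 32%. Quintara agreement on 16.1.3.2: 16.2.1.2 not covered; Quintara agreement on 16.2: RVC ≥ 45% → 16% available; preferential 16%; anti-dumping (Quintara, 16.2.1.2): +15%; total 16% + 15% = 31%. → 31%.
Line B: PVC → 16.2; film → 16.2.2; for packaging → 16.2.2.2. Scheduled 18%. Yelstadt agreement on 16.2.2.2: CTH not met. → 18%.
Line C: PVC → 16.2; film → 16.2.2; general-purpose → 16.2.2.1. Scheduled 33%. Harrowgate agreement on 16.1: 16.2.2.1 not covered. → 33%.
Line D: polystyrene → 16.1; moulded articles → 16.1.1; for construction → 16.1.1.1. Scheduled 36%. Harrowgate agreement on 16.1: CTH met → 15% available; preferential 15%. → 15%.
Sum: 31% + 18% + 33% + 15% = 97%.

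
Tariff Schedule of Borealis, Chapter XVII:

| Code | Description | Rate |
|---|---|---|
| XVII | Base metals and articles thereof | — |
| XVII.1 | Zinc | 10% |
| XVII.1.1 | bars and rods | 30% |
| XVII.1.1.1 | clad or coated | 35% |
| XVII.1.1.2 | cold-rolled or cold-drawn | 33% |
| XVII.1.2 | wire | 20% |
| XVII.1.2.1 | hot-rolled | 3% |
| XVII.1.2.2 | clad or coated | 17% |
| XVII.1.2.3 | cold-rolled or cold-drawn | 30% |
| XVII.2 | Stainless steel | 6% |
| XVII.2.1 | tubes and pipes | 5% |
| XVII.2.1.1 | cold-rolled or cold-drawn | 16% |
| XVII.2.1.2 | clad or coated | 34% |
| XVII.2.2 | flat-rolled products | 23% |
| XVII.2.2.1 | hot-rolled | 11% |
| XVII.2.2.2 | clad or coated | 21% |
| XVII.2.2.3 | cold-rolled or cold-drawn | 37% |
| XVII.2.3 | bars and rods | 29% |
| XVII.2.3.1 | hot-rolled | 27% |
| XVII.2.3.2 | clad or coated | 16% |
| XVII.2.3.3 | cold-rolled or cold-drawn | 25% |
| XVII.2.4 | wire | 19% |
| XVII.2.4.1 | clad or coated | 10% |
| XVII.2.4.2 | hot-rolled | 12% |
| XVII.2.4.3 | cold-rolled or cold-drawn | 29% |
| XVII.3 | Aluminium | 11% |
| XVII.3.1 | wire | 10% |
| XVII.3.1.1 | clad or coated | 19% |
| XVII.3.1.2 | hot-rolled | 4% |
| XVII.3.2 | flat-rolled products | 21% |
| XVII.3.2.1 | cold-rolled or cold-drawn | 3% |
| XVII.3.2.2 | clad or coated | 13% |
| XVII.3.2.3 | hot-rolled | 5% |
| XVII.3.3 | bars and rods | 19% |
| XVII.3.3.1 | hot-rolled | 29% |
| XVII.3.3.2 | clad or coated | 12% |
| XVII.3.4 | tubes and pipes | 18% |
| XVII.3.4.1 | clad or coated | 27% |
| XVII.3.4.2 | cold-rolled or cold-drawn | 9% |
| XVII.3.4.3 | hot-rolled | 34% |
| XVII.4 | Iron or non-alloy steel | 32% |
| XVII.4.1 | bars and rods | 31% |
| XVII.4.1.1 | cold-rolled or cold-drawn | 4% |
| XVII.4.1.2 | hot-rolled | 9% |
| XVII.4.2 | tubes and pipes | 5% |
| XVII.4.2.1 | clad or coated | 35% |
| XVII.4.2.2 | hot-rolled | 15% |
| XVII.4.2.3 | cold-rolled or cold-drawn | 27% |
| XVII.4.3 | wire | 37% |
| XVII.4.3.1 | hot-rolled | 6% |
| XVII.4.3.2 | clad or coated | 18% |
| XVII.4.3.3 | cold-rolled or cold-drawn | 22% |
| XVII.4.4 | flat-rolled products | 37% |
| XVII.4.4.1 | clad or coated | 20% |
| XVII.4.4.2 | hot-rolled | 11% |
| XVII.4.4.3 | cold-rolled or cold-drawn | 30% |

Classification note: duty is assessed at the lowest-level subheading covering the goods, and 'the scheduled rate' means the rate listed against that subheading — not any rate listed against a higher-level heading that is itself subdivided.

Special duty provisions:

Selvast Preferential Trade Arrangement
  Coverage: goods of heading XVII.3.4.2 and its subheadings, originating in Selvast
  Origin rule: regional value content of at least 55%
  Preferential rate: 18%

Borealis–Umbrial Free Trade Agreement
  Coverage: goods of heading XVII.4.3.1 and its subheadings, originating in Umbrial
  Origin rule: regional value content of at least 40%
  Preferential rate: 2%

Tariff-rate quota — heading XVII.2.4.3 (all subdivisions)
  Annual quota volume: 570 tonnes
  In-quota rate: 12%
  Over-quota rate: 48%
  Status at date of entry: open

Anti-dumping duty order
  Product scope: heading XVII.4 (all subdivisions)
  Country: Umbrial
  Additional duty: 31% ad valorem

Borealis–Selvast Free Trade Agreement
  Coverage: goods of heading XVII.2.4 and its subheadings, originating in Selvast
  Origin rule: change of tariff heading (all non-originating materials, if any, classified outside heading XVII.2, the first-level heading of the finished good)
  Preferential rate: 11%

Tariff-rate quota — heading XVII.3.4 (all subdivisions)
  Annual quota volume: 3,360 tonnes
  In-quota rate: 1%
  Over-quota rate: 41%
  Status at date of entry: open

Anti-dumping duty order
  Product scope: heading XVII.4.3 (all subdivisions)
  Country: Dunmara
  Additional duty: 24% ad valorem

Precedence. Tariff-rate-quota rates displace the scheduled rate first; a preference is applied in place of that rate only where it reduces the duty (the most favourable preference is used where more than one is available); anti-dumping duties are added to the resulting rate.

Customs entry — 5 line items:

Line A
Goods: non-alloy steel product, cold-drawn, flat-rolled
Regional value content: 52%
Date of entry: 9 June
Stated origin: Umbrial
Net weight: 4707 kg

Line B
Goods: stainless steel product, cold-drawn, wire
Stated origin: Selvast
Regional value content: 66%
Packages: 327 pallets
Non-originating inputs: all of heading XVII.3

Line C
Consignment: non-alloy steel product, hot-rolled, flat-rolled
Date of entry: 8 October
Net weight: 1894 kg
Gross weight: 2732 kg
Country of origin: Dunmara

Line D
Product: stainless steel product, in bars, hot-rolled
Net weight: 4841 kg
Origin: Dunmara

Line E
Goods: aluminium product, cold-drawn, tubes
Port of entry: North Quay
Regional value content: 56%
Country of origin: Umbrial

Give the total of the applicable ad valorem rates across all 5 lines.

Line A: non-alloy steel → XVII.4; flat-rolled → XVII.4.4; cold-drawn → XVII.4.4.3. Scheduled 30%. Umbrial agreement on XVII.4.3.1: XVII.4.4.3 not covered; anti-dumping (Umbrial, XVII.4): +31%; total 30% + 31% = 61%. → 61%.
Line B: stainless steel → XVII.2; wire → XVII.2.4; cold-drawn → XVII.2.4.3. Scheduled 29%. quota on XVII.2.4.3 open → in-quota 12%; Selvast agreement on XVII.3.4.2: XVII.2.4.3 not covered; Selvast agreement on XVII.2.4: CTH met → 11% available; preferential 11%. → 11%.
Line C: non-alloy steel → XVII.4; flat-rolled → XVII.4.4; hot-rolled → XVII.4.4.2. Scheduled 11%. No special measure applies. → 11%.
Line D: stainless steel → XVII.2; in bars → XVII.2.3; hot-rolled → XVII.2.3.1. Scheduled 27%. No special measure applies. → 27%.
Line E: aluminium → XVII.3; tubes → XVII.3.4; cold-drawn → XVII.3.4.2. Scheduled 9%. quota on XVII.3.4 open → in-quota 1%; Umbrial agreement on XVII.4.3.1: XVII.3.4.2 not covered. → 1%.
Sum: 61% + 11% + 11% + 27% + 1% = 111%.

111%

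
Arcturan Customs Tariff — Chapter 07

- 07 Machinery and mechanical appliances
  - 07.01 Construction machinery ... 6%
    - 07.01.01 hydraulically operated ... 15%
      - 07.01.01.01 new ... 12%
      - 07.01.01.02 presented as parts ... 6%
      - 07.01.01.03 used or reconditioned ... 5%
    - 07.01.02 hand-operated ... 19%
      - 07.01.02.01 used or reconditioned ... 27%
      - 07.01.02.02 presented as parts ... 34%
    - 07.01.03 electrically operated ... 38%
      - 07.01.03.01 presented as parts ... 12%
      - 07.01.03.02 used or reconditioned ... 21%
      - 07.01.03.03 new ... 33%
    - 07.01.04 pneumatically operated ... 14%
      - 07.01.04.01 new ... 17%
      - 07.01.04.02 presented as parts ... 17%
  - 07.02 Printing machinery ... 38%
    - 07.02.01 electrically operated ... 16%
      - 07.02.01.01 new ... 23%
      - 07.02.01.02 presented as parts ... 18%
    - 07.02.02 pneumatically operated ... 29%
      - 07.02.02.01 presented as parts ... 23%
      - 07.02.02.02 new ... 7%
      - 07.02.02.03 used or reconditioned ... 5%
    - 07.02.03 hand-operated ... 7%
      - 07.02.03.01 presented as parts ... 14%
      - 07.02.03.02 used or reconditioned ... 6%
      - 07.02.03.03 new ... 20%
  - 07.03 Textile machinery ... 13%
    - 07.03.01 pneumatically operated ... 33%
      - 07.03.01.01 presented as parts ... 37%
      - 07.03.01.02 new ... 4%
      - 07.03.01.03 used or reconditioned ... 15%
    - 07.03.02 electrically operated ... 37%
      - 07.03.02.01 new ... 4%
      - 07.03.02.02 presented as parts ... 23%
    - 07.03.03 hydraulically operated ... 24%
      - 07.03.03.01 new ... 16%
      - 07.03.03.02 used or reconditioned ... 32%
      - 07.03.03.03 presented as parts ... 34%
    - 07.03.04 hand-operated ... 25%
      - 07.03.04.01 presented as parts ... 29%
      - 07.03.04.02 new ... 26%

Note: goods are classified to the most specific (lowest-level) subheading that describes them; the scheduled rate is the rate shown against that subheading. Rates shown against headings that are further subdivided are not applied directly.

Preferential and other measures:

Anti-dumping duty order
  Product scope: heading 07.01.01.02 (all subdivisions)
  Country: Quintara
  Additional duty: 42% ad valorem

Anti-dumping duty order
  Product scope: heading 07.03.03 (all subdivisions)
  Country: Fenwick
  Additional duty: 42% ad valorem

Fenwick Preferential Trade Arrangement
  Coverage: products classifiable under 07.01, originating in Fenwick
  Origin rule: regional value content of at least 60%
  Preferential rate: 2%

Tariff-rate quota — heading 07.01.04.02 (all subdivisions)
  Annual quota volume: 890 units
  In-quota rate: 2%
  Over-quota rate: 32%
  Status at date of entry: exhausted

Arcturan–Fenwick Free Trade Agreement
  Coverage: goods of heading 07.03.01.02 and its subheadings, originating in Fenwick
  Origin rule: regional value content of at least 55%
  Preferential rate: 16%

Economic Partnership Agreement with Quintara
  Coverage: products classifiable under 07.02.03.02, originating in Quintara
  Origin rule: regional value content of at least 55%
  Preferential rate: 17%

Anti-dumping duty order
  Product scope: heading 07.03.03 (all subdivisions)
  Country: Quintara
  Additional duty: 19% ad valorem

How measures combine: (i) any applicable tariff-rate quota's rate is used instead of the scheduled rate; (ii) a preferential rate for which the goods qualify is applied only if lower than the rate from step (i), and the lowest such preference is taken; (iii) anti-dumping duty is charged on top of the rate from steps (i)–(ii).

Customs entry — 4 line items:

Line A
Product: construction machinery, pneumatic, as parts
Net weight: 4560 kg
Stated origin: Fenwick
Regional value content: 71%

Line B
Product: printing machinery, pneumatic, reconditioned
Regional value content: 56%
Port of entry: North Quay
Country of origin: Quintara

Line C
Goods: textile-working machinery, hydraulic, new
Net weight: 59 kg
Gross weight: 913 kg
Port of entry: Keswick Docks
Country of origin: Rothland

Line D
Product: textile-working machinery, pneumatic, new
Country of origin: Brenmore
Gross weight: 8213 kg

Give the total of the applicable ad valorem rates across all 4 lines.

27%

Line A: construction → 07.01; pneumatic → 07.01.04; as parts → 07.01.04.02. Scheduled 17%. quota on 07.01.04.02 exhausted → over-quota 32%; Fenwick agreement on 07.01: RVC ≥ 60% → 2% available; Fenwick agreement on 07.03.01.02: 07.01.04.02 not covered; preferential 2%. → 2%.
Line B: printing → 07.02; pneumatic → 07.02.02; reconditioned → 07.02.02.03. Scheduled 5%. Quintara agreement on 07.02.03.02: 07.02.02.03 not covered. → 5%.
Line C: textile-working → 07.03; hydraulic → 07.03.03; new → 07.03.03.01. Scheduled 16%. No special measure applies. → 16%.
Line D: textile-working → 07.03; pneumatic → 07.03.01; new → 07.03.01.02. Scheduled 4%. No special measure applies. → 4%.
Sum: 2% + 5% + 16% + 4% = 27%.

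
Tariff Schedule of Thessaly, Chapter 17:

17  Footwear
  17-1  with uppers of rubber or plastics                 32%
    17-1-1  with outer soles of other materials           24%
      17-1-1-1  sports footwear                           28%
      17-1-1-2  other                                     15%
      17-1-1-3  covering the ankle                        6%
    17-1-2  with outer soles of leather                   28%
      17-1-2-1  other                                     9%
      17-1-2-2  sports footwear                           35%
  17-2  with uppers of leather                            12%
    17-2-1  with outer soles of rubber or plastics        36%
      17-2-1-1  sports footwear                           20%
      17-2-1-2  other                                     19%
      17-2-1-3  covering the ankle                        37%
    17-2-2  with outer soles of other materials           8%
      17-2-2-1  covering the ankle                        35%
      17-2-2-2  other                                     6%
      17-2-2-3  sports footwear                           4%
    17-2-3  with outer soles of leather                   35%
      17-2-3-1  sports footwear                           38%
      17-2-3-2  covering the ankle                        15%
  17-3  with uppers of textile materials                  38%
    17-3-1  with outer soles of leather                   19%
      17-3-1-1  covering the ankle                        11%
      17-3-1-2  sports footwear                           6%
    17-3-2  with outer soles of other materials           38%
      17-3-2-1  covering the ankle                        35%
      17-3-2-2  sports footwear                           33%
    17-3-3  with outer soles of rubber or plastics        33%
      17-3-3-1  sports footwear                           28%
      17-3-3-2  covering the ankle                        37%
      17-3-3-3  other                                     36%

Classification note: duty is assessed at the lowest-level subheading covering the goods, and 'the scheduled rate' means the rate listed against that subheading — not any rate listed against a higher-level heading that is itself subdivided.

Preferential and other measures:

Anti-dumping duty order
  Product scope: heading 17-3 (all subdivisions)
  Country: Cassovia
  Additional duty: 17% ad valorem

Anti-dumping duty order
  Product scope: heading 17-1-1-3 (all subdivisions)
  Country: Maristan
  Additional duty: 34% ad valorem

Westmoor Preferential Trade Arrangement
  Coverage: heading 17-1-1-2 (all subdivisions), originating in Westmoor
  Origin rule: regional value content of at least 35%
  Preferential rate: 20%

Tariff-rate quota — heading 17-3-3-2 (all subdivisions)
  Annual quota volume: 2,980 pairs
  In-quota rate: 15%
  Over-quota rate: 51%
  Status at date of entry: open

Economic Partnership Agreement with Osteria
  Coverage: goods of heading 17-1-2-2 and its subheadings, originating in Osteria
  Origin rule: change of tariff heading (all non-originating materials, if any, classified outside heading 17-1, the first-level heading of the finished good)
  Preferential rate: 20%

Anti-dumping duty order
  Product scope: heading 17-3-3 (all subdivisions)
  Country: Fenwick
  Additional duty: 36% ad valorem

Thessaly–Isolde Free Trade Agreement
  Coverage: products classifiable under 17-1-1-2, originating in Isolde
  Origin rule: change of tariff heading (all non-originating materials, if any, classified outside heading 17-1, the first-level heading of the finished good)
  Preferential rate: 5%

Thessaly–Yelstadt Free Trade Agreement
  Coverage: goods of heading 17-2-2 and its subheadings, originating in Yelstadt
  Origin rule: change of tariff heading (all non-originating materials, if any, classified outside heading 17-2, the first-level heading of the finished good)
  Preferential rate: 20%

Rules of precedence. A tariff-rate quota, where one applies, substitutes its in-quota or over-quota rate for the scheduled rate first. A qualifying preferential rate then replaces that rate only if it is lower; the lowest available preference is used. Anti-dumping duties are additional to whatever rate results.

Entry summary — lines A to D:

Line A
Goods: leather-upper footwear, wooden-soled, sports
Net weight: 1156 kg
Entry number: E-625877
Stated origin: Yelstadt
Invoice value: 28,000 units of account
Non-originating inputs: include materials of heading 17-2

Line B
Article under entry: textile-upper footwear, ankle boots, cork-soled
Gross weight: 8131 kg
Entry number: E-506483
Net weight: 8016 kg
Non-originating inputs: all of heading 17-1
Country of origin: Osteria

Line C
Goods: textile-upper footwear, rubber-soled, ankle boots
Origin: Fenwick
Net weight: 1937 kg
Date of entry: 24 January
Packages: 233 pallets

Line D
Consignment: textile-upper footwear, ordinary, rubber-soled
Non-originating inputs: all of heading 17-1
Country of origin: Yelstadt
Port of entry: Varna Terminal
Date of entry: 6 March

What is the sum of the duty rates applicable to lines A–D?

126%

Line A: leather-upper → 17-2; wooden-soled → 17-2-2; sports → 17-2-2-3. Scheduled 4%. Yelstadt agreement on 17-2-2: CTH not met. → 4%.
Line B: textile-upper → 17-3; cork-soled → 17-3-2; ankle boots → 17-3-2-1. Scheduled 35%. Osteria agreement on 17-1-2-2: 17-3-2-1 not covered. → 35%.
Line C: textile-upper → 17-3; rubber-soled → 17-3-3; ankle boots → 17-3-3-2. Scheduled 37%. quota on 17-3-3-2 open → in-quota 15%; anti-dumping (Fenwick, 17-3-3): +36%; total 15% + 36% = 51%. → 51%.
Line D: textile-upper → 17-3; rubber-soled → 17-3-3; ordinary → 17-3-3-3. Scheduled 36%. Yelstadt agreement on 17-2-2: 17-3-3-3 not covered. → 36%.
Sum: 4% + 35% + 51% + 36% = 126%.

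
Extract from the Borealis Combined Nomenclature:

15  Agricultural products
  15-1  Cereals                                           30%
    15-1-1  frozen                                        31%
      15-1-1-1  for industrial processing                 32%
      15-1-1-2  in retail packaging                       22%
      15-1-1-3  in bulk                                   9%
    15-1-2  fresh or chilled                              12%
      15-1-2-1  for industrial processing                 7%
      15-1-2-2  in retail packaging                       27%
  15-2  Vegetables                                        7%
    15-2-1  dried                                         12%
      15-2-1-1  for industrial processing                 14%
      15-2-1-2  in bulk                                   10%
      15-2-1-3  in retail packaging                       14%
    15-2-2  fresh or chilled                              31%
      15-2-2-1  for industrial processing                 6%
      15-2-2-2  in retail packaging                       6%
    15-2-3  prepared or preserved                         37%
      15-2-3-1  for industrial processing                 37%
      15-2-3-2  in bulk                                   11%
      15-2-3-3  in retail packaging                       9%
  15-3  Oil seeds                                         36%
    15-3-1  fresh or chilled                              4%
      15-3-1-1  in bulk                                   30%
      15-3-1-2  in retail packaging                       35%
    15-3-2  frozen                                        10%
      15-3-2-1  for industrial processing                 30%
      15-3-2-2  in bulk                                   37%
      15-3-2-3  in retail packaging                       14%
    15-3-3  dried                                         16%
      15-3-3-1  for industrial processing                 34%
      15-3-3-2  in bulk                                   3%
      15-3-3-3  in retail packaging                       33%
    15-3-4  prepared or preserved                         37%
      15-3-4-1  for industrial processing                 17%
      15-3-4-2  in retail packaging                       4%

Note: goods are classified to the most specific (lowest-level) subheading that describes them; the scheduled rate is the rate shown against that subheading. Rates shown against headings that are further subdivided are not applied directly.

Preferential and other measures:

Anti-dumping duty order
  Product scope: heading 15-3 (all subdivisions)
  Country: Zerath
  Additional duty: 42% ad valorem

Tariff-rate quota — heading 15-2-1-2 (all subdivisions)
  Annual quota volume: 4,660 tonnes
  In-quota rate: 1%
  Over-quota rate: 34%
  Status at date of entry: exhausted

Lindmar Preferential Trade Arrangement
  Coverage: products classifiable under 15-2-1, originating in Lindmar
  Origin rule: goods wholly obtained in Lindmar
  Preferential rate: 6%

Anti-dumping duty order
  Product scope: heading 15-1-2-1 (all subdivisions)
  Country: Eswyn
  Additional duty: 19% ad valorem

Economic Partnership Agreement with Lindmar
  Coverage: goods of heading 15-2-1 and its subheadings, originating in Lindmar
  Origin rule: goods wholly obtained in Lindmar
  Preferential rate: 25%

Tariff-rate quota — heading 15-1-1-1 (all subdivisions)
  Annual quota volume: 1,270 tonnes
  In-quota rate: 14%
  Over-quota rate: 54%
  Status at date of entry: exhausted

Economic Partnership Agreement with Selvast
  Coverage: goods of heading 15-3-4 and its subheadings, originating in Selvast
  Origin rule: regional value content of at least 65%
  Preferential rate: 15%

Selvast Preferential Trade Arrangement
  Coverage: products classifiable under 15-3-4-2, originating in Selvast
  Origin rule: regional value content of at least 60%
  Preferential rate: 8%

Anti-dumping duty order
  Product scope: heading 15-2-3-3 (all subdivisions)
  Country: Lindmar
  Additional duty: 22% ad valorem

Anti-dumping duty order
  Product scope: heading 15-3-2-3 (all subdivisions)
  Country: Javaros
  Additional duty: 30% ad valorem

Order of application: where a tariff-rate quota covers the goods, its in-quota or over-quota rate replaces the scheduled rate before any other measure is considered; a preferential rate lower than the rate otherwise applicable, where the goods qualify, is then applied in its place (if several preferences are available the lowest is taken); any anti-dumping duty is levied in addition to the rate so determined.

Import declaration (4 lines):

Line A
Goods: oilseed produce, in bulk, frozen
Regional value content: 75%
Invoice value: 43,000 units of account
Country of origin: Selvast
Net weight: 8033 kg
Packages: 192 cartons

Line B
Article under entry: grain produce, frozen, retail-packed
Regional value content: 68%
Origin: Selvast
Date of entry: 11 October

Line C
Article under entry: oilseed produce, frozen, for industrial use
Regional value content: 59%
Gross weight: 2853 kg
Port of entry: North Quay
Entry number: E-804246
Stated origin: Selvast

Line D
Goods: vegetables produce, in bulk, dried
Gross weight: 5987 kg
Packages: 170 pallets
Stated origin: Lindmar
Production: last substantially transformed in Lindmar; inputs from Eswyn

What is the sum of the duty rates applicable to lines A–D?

Line A: oilseed → 15-3; frozen → 15-3-2; in bulk → 15-3-2-2. Scheduled 37%. Selvast agreement on 15-3-4: 15-3-2-2 not covered; Selvast agreement on 15-3-4-2: 15-3-2-2 not covered. → 37%.
Line B: grain → 15-1; frozen → 15-1-1; retail-packed → 15-1-1-2. Scheduled 22%. Selvast agreement on 15-3-4: 15-1-1-2 not covered; Selvast agreement on 15-3-4-2: 15-1-1-2 not covered. → 22%.
Line C: oilseed → 15-3; frozen → 15-3-2; for industrial use → 15-3-2-1. Scheduled 30%. Selvast agreement on 15-3-4: 15-3-2-1 not covered; Selvast agreement on 15-3-4-2: 15-3-2-1 not covered. → 30%.
Line D: vegetables → 15-2; dried → 15-2-1; in bulk → 15-2-1-2. Scheduled 10%. quota on 15-2-1-2 exhausted → over-quota 34%; Lindmar agreement on 15-2-1: not wholly obtained; Lindmar agreement on 15-2-1: not wholly obtained. → 34%.
Sum: 37% + 22% + 30% + 34% = 123%.

123%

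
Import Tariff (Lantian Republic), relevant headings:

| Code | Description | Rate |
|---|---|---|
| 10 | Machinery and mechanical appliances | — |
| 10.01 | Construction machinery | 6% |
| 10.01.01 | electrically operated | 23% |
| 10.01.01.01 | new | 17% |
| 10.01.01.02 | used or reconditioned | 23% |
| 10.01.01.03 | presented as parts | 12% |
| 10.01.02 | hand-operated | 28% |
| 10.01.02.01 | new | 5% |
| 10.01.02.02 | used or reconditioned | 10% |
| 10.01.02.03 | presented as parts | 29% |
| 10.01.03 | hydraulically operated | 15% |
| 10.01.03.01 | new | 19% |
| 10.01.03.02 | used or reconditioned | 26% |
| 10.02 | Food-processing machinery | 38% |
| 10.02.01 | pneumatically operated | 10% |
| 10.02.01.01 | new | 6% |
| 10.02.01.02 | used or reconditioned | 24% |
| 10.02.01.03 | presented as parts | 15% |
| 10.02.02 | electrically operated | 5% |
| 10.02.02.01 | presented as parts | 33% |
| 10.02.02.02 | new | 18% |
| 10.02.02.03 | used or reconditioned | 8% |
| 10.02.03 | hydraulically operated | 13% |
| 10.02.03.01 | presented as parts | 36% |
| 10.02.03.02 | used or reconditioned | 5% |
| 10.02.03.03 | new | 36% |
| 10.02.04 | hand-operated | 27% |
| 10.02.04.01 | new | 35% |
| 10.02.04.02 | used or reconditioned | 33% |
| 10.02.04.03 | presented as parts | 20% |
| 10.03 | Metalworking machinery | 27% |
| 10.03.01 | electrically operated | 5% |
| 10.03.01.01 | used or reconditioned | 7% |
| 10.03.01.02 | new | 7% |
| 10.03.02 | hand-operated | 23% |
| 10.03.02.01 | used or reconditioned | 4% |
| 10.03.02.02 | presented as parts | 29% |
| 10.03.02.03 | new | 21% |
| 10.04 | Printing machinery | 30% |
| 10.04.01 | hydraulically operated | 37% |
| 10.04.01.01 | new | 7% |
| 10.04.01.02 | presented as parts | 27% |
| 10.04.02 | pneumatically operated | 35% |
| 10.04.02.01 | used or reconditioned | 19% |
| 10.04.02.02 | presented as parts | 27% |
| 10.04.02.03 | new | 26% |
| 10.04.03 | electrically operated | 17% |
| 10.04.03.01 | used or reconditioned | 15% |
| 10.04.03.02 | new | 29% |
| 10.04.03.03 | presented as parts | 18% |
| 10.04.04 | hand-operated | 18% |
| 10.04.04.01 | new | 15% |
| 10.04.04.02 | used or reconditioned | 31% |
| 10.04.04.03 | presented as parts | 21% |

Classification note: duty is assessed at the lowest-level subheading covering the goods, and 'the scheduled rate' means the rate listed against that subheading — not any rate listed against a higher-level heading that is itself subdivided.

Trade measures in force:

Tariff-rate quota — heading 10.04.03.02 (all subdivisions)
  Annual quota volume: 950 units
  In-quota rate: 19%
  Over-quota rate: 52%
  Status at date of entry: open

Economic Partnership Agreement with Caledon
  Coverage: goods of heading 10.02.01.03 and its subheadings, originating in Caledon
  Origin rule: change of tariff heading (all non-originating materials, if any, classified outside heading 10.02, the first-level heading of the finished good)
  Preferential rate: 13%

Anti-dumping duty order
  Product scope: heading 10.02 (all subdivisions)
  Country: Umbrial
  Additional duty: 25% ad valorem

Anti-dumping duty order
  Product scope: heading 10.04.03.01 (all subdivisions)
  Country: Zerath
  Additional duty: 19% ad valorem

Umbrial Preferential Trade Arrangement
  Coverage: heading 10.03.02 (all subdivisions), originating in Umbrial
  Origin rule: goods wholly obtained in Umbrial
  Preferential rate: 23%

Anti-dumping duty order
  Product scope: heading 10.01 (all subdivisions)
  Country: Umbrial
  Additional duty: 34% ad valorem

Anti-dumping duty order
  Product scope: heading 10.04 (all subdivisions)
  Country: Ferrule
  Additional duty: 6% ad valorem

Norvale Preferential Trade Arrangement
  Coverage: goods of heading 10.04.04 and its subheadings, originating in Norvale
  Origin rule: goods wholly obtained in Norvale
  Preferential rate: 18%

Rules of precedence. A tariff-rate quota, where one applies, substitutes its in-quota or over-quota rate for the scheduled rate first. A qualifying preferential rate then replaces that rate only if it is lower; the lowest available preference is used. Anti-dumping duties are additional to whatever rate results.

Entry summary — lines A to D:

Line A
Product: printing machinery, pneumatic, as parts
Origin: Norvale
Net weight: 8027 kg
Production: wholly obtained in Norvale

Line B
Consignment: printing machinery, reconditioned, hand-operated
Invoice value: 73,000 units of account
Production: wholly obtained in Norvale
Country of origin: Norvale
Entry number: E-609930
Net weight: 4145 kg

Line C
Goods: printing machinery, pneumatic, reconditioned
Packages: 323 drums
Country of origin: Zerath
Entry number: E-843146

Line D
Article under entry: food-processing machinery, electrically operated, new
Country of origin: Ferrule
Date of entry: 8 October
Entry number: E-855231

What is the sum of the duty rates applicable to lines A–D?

82%

Line A: printing → 10.04; pneumatic → 10.04.02; as parts → 10.04.02.02. Scheduled 27%. Norvale agreement on 10.04.04: 10.04.02.02 not covered. → 27%.
Line B: printing → 10.04; hand-operated → 10.04.04; reconditioned → 10.04.04.02. Scheduled 31%. Norvale agreement on 10.04.04: wholly obtained → 18% available; preferential 18%. → 18%.
Line C: printing → 10.04; pneumatic → 10.04.02; reconditioned → 10.04.02.01. Scheduled 19%. No special measure applies. → 19%.
Line D: food-processing → 10.02; electrically operated → 10.02.02; new → 10.02.02.02. Scheduled 18%. No special measure applies. → 18%.
Sum: 27% + 18% + 19% + 18% = 82%.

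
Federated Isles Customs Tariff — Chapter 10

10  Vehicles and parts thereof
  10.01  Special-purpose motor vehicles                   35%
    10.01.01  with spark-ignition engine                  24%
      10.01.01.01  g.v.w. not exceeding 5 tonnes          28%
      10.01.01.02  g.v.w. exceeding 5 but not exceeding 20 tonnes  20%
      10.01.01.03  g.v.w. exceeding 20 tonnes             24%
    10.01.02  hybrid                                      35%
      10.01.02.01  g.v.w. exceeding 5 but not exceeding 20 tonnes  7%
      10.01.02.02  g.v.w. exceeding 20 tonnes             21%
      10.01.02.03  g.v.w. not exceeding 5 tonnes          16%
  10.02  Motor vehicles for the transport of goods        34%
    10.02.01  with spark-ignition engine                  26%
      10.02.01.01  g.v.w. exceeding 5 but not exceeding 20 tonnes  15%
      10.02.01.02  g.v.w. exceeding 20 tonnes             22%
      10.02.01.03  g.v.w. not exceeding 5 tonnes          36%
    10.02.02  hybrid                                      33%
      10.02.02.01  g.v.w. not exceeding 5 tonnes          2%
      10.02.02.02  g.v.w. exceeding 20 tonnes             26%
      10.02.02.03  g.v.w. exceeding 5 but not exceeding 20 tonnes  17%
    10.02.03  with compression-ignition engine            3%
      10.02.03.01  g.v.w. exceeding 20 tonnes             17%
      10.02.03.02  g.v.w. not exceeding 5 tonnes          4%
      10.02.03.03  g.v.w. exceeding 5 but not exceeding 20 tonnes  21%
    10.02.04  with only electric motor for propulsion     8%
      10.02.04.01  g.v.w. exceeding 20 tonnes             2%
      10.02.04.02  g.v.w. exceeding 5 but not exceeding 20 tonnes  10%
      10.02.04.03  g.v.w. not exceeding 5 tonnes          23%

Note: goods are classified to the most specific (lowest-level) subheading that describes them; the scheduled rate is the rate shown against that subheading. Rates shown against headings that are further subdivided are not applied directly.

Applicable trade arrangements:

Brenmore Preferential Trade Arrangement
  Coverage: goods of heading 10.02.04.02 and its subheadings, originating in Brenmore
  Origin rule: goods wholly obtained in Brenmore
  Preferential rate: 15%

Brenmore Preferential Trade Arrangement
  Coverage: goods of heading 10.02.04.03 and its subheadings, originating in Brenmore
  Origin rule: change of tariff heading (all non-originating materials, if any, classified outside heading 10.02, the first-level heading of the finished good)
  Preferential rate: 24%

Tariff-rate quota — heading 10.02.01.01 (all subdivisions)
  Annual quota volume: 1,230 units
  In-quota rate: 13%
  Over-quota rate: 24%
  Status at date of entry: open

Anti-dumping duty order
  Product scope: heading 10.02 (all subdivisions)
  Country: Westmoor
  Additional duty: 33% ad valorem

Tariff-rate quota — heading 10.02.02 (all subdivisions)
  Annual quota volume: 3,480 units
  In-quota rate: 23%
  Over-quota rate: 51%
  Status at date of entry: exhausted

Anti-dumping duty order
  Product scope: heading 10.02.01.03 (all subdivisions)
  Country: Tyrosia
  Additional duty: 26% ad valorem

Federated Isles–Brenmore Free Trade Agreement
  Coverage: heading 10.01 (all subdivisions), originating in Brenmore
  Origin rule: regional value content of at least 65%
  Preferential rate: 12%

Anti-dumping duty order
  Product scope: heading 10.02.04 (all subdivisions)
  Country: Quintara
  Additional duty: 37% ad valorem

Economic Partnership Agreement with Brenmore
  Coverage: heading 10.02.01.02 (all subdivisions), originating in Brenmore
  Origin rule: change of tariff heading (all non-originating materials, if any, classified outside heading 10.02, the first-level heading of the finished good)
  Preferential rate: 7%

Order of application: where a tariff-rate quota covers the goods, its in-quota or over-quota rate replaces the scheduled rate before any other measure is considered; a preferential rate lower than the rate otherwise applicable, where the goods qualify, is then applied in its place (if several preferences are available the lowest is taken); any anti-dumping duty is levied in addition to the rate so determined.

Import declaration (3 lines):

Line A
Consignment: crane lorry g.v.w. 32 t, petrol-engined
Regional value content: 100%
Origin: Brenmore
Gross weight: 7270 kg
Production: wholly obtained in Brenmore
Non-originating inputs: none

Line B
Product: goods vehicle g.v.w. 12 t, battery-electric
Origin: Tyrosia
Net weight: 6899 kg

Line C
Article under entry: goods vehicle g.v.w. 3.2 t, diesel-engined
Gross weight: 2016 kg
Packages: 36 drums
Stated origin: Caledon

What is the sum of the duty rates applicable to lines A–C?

Line A: crane lorry → 10.01; petrol-engined → 10.01.01; g.v.w. 32 t → 10.01.01.03. Scheduled 24%. Brenmore agreement on 10.02.04.02: 10.01.01.03 not covered; Brenmore agreement on 10.02.04.03: 10.01.01.03 not covered; Brenmore agreement on 10.01: RVC ≥ 65% → 12% available; Brenmore agreement on 10.02.01.02: 10.01.01.03 not covered; preferential 12%. → 12%.
Line B: goods vehicle → 10.02; battery-electric → 10.02.04; g.v.w. 12 t → 10.02.04.02. Scheduled 10%. No special measure applies. → 10%.
Line C: goods vehicle → 10.02; diesel-engined → 10.02.03; g.v.w. 3.2 t → 10.02.03.02. Scheduled 4%. No special measure applies. → 4%.
Sum: 12% + 10% + 4% = 26%.

26%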